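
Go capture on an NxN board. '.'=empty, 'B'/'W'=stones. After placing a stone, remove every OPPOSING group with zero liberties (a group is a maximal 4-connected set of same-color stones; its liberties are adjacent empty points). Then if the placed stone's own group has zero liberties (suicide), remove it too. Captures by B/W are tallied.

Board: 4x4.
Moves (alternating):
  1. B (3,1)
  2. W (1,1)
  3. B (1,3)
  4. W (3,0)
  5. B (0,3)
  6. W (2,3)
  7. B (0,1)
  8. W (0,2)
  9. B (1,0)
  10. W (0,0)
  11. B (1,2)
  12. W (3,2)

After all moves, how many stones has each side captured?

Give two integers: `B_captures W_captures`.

Answer: 0 1

Derivation:
Move 1: B@(3,1) -> caps B=0 W=0
Move 2: W@(1,1) -> caps B=0 W=0
Move 3: B@(1,3) -> caps B=0 W=0
Move 4: W@(3,0) -> caps B=0 W=0
Move 5: B@(0,3) -> caps B=0 W=0
Move 6: W@(2,3) -> caps B=0 W=0
Move 7: B@(0,1) -> caps B=0 W=0
Move 8: W@(0,2) -> caps B=0 W=0
Move 9: B@(1,0) -> caps B=0 W=0
Move 10: W@(0,0) -> caps B=0 W=1
Move 11: B@(1,2) -> caps B=0 W=1
Move 12: W@(3,2) -> caps B=0 W=1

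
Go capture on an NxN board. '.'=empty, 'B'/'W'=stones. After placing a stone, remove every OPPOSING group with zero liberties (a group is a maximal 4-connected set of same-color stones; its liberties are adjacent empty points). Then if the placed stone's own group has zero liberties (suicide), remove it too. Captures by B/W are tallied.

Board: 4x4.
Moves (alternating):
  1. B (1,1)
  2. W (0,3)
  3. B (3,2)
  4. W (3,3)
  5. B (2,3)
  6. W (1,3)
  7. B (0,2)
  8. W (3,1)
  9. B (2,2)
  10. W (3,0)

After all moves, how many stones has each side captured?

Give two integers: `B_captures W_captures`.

Answer: 1 0

Derivation:
Move 1: B@(1,1) -> caps B=0 W=0
Move 2: W@(0,3) -> caps B=0 W=0
Move 3: B@(3,2) -> caps B=0 W=0
Move 4: W@(3,3) -> caps B=0 W=0
Move 5: B@(2,3) -> caps B=1 W=0
Move 6: W@(1,3) -> caps B=1 W=0
Move 7: B@(0,2) -> caps B=1 W=0
Move 8: W@(3,1) -> caps B=1 W=0
Move 9: B@(2,2) -> caps B=1 W=0
Move 10: W@(3,0) -> caps B=1 W=0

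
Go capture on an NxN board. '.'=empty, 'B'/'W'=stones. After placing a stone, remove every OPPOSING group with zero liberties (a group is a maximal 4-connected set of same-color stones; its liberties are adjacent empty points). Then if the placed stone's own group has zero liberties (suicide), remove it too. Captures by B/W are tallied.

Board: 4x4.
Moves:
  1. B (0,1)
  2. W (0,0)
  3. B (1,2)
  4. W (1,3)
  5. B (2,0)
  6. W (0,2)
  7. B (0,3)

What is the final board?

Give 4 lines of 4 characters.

Move 1: B@(0,1) -> caps B=0 W=0
Move 2: W@(0,0) -> caps B=0 W=0
Move 3: B@(1,2) -> caps B=0 W=0
Move 4: W@(1,3) -> caps B=0 W=0
Move 5: B@(2,0) -> caps B=0 W=0
Move 6: W@(0,2) -> caps B=0 W=0
Move 7: B@(0,3) -> caps B=1 W=0

Answer: WB.B
..BW
B...
....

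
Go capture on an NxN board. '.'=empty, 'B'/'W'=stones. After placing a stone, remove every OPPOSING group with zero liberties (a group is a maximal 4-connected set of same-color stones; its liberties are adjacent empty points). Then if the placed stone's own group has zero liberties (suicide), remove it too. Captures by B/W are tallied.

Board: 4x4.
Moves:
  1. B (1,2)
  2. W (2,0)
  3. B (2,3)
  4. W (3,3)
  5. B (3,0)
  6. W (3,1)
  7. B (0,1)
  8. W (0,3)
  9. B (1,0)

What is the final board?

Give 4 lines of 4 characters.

Move 1: B@(1,2) -> caps B=0 W=0
Move 2: W@(2,0) -> caps B=0 W=0
Move 3: B@(2,3) -> caps B=0 W=0
Move 4: W@(3,3) -> caps B=0 W=0
Move 5: B@(3,0) -> caps B=0 W=0
Move 6: W@(3,1) -> caps B=0 W=1
Move 7: B@(0,1) -> caps B=0 W=1
Move 8: W@(0,3) -> caps B=0 W=1
Move 9: B@(1,0) -> caps B=0 W=1

Answer: .B.W
B.B.
W..B
.W.W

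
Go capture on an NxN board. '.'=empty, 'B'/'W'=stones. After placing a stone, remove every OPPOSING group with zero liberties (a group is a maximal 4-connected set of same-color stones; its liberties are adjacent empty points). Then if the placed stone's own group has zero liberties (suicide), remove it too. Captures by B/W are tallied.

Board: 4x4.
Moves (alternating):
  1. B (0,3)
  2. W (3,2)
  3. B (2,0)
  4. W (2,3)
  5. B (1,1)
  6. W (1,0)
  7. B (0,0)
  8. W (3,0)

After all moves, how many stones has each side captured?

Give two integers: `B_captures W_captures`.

Answer: 1 0

Derivation:
Move 1: B@(0,3) -> caps B=0 W=0
Move 2: W@(3,2) -> caps B=0 W=0
Move 3: B@(2,0) -> caps B=0 W=0
Move 4: W@(2,3) -> caps B=0 W=0
Move 5: B@(1,1) -> caps B=0 W=0
Move 6: W@(1,0) -> caps B=0 W=0
Move 7: B@(0,0) -> caps B=1 W=0
Move 8: W@(3,0) -> caps B=1 W=0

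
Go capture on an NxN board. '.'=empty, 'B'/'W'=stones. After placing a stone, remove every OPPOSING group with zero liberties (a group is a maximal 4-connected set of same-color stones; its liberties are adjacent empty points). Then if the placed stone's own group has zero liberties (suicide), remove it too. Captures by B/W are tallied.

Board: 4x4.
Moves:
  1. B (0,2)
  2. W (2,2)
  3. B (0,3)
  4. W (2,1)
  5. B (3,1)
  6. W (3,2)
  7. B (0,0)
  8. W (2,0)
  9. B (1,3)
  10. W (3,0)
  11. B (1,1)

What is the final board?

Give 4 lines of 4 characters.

Move 1: B@(0,2) -> caps B=0 W=0
Move 2: W@(2,2) -> caps B=0 W=0
Move 3: B@(0,3) -> caps B=0 W=0
Move 4: W@(2,1) -> caps B=0 W=0
Move 5: B@(3,1) -> caps B=0 W=0
Move 6: W@(3,2) -> caps B=0 W=0
Move 7: B@(0,0) -> caps B=0 W=0
Move 8: W@(2,0) -> caps B=0 W=0
Move 9: B@(1,3) -> caps B=0 W=0
Move 10: W@(3,0) -> caps B=0 W=1
Move 11: B@(1,1) -> caps B=0 W=1

Answer: B.BB
.B.B
WWW.
W.W.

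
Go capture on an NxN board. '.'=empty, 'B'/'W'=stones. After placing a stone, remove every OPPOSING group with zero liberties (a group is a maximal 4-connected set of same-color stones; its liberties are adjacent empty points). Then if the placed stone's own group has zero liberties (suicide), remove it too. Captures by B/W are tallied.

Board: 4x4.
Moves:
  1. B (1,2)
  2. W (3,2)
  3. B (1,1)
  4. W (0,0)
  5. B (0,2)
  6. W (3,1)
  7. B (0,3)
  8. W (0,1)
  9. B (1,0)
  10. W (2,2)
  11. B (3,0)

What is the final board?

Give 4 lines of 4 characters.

Answer: ..BB
BBB.
..W.
BWW.

Derivation:
Move 1: B@(1,2) -> caps B=0 W=0
Move 2: W@(3,2) -> caps B=0 W=0
Move 3: B@(1,1) -> caps B=0 W=0
Move 4: W@(0,0) -> caps B=0 W=0
Move 5: B@(0,2) -> caps B=0 W=0
Move 6: W@(3,1) -> caps B=0 W=0
Move 7: B@(0,3) -> caps B=0 W=0
Move 8: W@(0,1) -> caps B=0 W=0
Move 9: B@(1,0) -> caps B=2 W=0
Move 10: W@(2,2) -> caps B=2 W=0
Move 11: B@(3,0) -> caps B=2 W=0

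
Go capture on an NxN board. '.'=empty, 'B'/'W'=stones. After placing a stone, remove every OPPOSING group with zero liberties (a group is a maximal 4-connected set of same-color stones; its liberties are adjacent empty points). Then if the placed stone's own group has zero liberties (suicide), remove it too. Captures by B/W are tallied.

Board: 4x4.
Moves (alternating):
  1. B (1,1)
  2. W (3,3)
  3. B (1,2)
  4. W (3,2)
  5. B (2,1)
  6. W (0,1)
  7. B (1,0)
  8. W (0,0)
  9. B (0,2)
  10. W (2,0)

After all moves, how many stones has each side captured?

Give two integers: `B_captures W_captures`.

Move 1: B@(1,1) -> caps B=0 W=0
Move 2: W@(3,3) -> caps B=0 W=0
Move 3: B@(1,2) -> caps B=0 W=0
Move 4: W@(3,2) -> caps B=0 W=0
Move 5: B@(2,1) -> caps B=0 W=0
Move 6: W@(0,1) -> caps B=0 W=0
Move 7: B@(1,0) -> caps B=0 W=0
Move 8: W@(0,0) -> caps B=0 W=0
Move 9: B@(0,2) -> caps B=2 W=0
Move 10: W@(2,0) -> caps B=2 W=0

Answer: 2 0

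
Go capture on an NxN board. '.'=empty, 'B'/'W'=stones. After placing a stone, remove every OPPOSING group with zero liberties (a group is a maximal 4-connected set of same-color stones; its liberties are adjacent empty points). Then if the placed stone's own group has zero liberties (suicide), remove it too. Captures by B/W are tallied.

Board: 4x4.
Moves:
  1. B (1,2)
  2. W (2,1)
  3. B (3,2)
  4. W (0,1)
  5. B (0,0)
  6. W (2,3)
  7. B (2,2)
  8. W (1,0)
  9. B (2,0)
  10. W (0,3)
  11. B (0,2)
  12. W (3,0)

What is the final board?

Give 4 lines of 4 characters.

Move 1: B@(1,2) -> caps B=0 W=0
Move 2: W@(2,1) -> caps B=0 W=0
Move 3: B@(3,2) -> caps B=0 W=0
Move 4: W@(0,1) -> caps B=0 W=0
Move 5: B@(0,0) -> caps B=0 W=0
Move 6: W@(2,3) -> caps B=0 W=0
Move 7: B@(2,2) -> caps B=0 W=0
Move 8: W@(1,0) -> caps B=0 W=1
Move 9: B@(2,0) -> caps B=0 W=1
Move 10: W@(0,3) -> caps B=0 W=1
Move 11: B@(0,2) -> caps B=0 W=1
Move 12: W@(3,0) -> caps B=0 W=2

Answer: .WBW
W.B.
.WBW
W.B.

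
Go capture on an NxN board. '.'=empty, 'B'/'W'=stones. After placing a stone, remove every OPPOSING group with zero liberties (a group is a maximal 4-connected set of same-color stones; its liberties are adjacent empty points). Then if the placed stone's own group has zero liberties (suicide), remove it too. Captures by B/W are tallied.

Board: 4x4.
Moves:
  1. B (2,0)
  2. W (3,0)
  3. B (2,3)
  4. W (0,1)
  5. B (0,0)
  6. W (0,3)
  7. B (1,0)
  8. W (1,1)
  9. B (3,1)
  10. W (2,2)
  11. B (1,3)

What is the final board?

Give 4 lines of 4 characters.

Move 1: B@(2,0) -> caps B=0 W=0
Move 2: W@(3,0) -> caps B=0 W=0
Move 3: B@(2,3) -> caps B=0 W=0
Move 4: W@(0,1) -> caps B=0 W=0
Move 5: B@(0,0) -> caps B=0 W=0
Move 6: W@(0,3) -> caps B=0 W=0
Move 7: B@(1,0) -> caps B=0 W=0
Move 8: W@(1,1) -> caps B=0 W=0
Move 9: B@(3,1) -> caps B=1 W=0
Move 10: W@(2,2) -> caps B=1 W=0
Move 11: B@(1,3) -> caps B=1 W=0

Answer: BW.W
BW.B
B.WB
.B..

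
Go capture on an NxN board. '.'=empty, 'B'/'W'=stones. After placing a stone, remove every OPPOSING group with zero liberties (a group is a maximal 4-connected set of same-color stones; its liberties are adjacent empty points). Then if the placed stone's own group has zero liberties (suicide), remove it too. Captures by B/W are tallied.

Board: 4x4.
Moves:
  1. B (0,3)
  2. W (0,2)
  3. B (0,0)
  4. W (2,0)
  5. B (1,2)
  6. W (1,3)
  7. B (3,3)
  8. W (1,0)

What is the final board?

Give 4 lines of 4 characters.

Move 1: B@(0,3) -> caps B=0 W=0
Move 2: W@(0,2) -> caps B=0 W=0
Move 3: B@(0,0) -> caps B=0 W=0
Move 4: W@(2,0) -> caps B=0 W=0
Move 5: B@(1,2) -> caps B=0 W=0
Move 6: W@(1,3) -> caps B=0 W=1
Move 7: B@(3,3) -> caps B=0 W=1
Move 8: W@(1,0) -> caps B=0 W=1

Answer: B.W.
W.BW
W...
...B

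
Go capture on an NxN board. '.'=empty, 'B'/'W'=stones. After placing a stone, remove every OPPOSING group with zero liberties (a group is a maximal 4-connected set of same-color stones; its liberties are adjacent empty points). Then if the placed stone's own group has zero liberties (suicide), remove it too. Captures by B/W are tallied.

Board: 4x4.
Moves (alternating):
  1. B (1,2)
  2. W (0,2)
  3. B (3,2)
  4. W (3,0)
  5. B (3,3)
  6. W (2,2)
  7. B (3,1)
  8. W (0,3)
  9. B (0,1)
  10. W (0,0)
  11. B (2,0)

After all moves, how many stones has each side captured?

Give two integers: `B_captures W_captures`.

Answer: 1 0

Derivation:
Move 1: B@(1,2) -> caps B=0 W=0
Move 2: W@(0,2) -> caps B=0 W=0
Move 3: B@(3,2) -> caps B=0 W=0
Move 4: W@(3,0) -> caps B=0 W=0
Move 5: B@(3,3) -> caps B=0 W=0
Move 6: W@(2,2) -> caps B=0 W=0
Move 7: B@(3,1) -> caps B=0 W=0
Move 8: W@(0,3) -> caps B=0 W=0
Move 9: B@(0,1) -> caps B=0 W=0
Move 10: W@(0,0) -> caps B=0 W=0
Move 11: B@(2,0) -> caps B=1 W=0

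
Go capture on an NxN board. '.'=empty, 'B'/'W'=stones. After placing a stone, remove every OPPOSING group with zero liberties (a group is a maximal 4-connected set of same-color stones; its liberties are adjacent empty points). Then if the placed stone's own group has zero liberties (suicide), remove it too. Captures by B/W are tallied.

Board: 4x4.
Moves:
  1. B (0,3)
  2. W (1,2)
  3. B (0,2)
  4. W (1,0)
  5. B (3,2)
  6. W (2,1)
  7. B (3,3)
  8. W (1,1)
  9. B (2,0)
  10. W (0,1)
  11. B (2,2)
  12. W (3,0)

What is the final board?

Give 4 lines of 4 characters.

Answer: .WBB
WWW.
.WB.
W.BB

Derivation:
Move 1: B@(0,3) -> caps B=0 W=0
Move 2: W@(1,2) -> caps B=0 W=0
Move 3: B@(0,2) -> caps B=0 W=0
Move 4: W@(1,0) -> caps B=0 W=0
Move 5: B@(3,2) -> caps B=0 W=0
Move 6: W@(2,1) -> caps B=0 W=0
Move 7: B@(3,3) -> caps B=0 W=0
Move 8: W@(1,1) -> caps B=0 W=0
Move 9: B@(2,0) -> caps B=0 W=0
Move 10: W@(0,1) -> caps B=0 W=0
Move 11: B@(2,2) -> caps B=0 W=0
Move 12: W@(3,0) -> caps B=0 W=1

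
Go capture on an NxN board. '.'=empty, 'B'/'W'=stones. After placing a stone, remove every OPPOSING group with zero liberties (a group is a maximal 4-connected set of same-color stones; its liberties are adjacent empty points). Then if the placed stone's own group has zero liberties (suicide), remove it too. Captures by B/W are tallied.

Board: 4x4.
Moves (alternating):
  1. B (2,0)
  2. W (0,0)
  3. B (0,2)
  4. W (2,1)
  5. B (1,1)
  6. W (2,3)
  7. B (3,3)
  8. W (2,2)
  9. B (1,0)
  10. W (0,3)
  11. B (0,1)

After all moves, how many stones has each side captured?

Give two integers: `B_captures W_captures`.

Move 1: B@(2,0) -> caps B=0 W=0
Move 2: W@(0,0) -> caps B=0 W=0
Move 3: B@(0,2) -> caps B=0 W=0
Move 4: W@(2,1) -> caps B=0 W=0
Move 5: B@(1,1) -> caps B=0 W=0
Move 6: W@(2,3) -> caps B=0 W=0
Move 7: B@(3,3) -> caps B=0 W=0
Move 8: W@(2,2) -> caps B=0 W=0
Move 9: B@(1,0) -> caps B=0 W=0
Move 10: W@(0,3) -> caps B=0 W=0
Move 11: B@(0,1) -> caps B=1 W=0

Answer: 1 0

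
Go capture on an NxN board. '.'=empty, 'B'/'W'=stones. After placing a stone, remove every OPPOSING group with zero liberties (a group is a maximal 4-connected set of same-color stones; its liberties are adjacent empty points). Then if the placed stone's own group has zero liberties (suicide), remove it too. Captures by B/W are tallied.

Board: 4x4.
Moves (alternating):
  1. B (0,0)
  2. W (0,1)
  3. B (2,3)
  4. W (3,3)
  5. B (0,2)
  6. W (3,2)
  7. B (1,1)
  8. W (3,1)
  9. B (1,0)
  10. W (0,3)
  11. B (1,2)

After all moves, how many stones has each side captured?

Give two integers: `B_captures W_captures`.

Answer: 1 0

Derivation:
Move 1: B@(0,0) -> caps B=0 W=0
Move 2: W@(0,1) -> caps B=0 W=0
Move 3: B@(2,3) -> caps B=0 W=0
Move 4: W@(3,3) -> caps B=0 W=0
Move 5: B@(0,2) -> caps B=0 W=0
Move 6: W@(3,2) -> caps B=0 W=0
Move 7: B@(1,1) -> caps B=1 W=0
Move 8: W@(3,1) -> caps B=1 W=0
Move 9: B@(1,0) -> caps B=1 W=0
Move 10: W@(0,3) -> caps B=1 W=0
Move 11: B@(1,2) -> caps B=1 W=0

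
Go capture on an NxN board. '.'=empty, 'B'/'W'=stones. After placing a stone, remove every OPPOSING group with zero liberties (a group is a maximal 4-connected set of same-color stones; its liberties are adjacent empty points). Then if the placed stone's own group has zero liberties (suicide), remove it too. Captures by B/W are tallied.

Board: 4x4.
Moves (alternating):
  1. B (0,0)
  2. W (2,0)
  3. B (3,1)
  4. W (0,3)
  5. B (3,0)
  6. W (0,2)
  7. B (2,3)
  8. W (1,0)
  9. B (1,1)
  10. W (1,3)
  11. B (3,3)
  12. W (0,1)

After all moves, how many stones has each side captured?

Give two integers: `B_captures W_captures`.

Move 1: B@(0,0) -> caps B=0 W=0
Move 2: W@(2,0) -> caps B=0 W=0
Move 3: B@(3,1) -> caps B=0 W=0
Move 4: W@(0,3) -> caps B=0 W=0
Move 5: B@(3,0) -> caps B=0 W=0
Move 6: W@(0,2) -> caps B=0 W=0
Move 7: B@(2,3) -> caps B=0 W=0
Move 8: W@(1,0) -> caps B=0 W=0
Move 9: B@(1,1) -> caps B=0 W=0
Move 10: W@(1,3) -> caps B=0 W=0
Move 11: B@(3,3) -> caps B=0 W=0
Move 12: W@(0,1) -> caps B=0 W=1

Answer: 0 1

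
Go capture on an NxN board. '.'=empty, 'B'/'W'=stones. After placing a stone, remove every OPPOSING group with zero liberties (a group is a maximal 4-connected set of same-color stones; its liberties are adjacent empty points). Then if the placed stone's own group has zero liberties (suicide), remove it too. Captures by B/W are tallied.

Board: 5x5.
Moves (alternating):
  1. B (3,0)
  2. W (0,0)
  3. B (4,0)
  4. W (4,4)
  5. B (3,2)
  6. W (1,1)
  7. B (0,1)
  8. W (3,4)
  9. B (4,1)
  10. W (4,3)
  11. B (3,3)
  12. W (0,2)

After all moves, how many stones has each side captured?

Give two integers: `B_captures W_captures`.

Move 1: B@(3,0) -> caps B=0 W=0
Move 2: W@(0,0) -> caps B=0 W=0
Move 3: B@(4,0) -> caps B=0 W=0
Move 4: W@(4,4) -> caps B=0 W=0
Move 5: B@(3,2) -> caps B=0 W=0
Move 6: W@(1,1) -> caps B=0 W=0
Move 7: B@(0,1) -> caps B=0 W=0
Move 8: W@(3,4) -> caps B=0 W=0
Move 9: B@(4,1) -> caps B=0 W=0
Move 10: W@(4,3) -> caps B=0 W=0
Move 11: B@(3,3) -> caps B=0 W=0
Move 12: W@(0,2) -> caps B=0 W=1

Answer: 0 1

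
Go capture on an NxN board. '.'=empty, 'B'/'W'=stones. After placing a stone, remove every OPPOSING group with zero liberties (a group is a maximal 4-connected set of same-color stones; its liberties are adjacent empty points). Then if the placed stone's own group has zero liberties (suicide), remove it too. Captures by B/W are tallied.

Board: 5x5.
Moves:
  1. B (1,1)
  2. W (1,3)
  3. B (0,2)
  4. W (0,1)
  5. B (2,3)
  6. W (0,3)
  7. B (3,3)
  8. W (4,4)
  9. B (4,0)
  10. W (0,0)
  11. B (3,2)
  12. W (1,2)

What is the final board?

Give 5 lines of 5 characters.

Move 1: B@(1,1) -> caps B=0 W=0
Move 2: W@(1,3) -> caps B=0 W=0
Move 3: B@(0,2) -> caps B=0 W=0
Move 4: W@(0,1) -> caps B=0 W=0
Move 5: B@(2,3) -> caps B=0 W=0
Move 6: W@(0,3) -> caps B=0 W=0
Move 7: B@(3,3) -> caps B=0 W=0
Move 8: W@(4,4) -> caps B=0 W=0
Move 9: B@(4,0) -> caps B=0 W=0
Move 10: W@(0,0) -> caps B=0 W=0
Move 11: B@(3,2) -> caps B=0 W=0
Move 12: W@(1,2) -> caps B=0 W=1

Answer: WW.W.
.BWW.
...B.
..BB.
B...W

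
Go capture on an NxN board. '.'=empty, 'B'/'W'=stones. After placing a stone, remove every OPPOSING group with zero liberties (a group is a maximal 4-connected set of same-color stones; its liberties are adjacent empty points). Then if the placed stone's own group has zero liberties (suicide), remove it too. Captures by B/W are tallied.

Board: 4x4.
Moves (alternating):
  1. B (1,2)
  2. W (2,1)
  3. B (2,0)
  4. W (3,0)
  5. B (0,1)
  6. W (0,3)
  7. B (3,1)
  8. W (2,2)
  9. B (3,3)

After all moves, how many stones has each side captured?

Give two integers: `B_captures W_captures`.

Answer: 1 0

Derivation:
Move 1: B@(1,2) -> caps B=0 W=0
Move 2: W@(2,1) -> caps B=0 W=0
Move 3: B@(2,0) -> caps B=0 W=0
Move 4: W@(3,0) -> caps B=0 W=0
Move 5: B@(0,1) -> caps B=0 W=0
Move 6: W@(0,3) -> caps B=0 W=0
Move 7: B@(3,1) -> caps B=1 W=0
Move 8: W@(2,2) -> caps B=1 W=0
Move 9: B@(3,3) -> caps B=1 W=0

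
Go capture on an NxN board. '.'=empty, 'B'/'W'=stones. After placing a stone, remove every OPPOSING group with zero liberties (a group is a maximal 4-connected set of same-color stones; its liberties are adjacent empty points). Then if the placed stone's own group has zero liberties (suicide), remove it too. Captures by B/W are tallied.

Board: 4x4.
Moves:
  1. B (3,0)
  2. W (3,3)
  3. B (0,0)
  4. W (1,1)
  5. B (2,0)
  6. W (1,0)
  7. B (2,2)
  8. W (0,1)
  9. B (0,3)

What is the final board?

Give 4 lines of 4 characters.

Move 1: B@(3,0) -> caps B=0 W=0
Move 2: W@(3,3) -> caps B=0 W=0
Move 3: B@(0,0) -> caps B=0 W=0
Move 4: W@(1,1) -> caps B=0 W=0
Move 5: B@(2,0) -> caps B=0 W=0
Move 6: W@(1,0) -> caps B=0 W=0
Move 7: B@(2,2) -> caps B=0 W=0
Move 8: W@(0,1) -> caps B=0 W=1
Move 9: B@(0,3) -> caps B=0 W=1

Answer: .W.B
WW..
B.B.
B..W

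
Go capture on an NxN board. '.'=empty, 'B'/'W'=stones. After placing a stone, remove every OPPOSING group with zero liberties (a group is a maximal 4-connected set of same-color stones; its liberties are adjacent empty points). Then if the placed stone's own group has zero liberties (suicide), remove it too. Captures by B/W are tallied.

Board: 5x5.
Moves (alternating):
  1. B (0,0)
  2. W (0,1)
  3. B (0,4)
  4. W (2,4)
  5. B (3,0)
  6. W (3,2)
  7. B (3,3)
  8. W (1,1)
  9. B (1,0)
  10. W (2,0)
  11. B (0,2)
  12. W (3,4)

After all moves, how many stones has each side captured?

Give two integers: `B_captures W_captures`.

Answer: 0 2

Derivation:
Move 1: B@(0,0) -> caps B=0 W=0
Move 2: W@(0,1) -> caps B=0 W=0
Move 3: B@(0,4) -> caps B=0 W=0
Move 4: W@(2,4) -> caps B=0 W=0
Move 5: B@(3,0) -> caps B=0 W=0
Move 6: W@(3,2) -> caps B=0 W=0
Move 7: B@(3,3) -> caps B=0 W=0
Move 8: W@(1,1) -> caps B=0 W=0
Move 9: B@(1,0) -> caps B=0 W=0
Move 10: W@(2,0) -> caps B=0 W=2
Move 11: B@(0,2) -> caps B=0 W=2
Move 12: W@(3,4) -> caps B=0 W=2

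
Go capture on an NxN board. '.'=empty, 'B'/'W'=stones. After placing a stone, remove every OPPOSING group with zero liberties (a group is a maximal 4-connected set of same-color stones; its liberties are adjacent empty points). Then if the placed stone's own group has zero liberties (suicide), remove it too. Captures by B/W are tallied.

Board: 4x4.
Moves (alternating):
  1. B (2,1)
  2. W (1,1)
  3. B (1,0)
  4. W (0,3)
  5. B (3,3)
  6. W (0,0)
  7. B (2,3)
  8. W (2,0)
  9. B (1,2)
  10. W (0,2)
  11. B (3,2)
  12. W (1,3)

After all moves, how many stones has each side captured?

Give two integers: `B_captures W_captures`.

Move 1: B@(2,1) -> caps B=0 W=0
Move 2: W@(1,1) -> caps B=0 W=0
Move 3: B@(1,0) -> caps B=0 W=0
Move 4: W@(0,3) -> caps B=0 W=0
Move 5: B@(3,3) -> caps B=0 W=0
Move 6: W@(0,0) -> caps B=0 W=0
Move 7: B@(2,3) -> caps B=0 W=0
Move 8: W@(2,0) -> caps B=0 W=1
Move 9: B@(1,2) -> caps B=0 W=1
Move 10: W@(0,2) -> caps B=0 W=1
Move 11: B@(3,2) -> caps B=0 W=1
Move 12: W@(1,3) -> caps B=0 W=1

Answer: 0 1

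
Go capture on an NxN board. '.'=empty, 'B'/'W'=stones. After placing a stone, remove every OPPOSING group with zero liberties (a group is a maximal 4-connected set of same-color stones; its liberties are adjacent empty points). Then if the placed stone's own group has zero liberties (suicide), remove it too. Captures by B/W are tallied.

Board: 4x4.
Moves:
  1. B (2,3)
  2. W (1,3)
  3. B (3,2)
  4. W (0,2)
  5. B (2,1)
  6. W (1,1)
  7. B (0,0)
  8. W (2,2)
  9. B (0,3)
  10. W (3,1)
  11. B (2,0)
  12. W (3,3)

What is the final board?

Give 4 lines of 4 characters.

Move 1: B@(2,3) -> caps B=0 W=0
Move 2: W@(1,3) -> caps B=0 W=0
Move 3: B@(3,2) -> caps B=0 W=0
Move 4: W@(0,2) -> caps B=0 W=0
Move 5: B@(2,1) -> caps B=0 W=0
Move 6: W@(1,1) -> caps B=0 W=0
Move 7: B@(0,0) -> caps B=0 W=0
Move 8: W@(2,2) -> caps B=0 W=0
Move 9: B@(0,3) -> caps B=0 W=0
Move 10: W@(3,1) -> caps B=0 W=0
Move 11: B@(2,0) -> caps B=0 W=0
Move 12: W@(3,3) -> caps B=0 W=2

Answer: B.W.
.W.W
BBW.
.W.W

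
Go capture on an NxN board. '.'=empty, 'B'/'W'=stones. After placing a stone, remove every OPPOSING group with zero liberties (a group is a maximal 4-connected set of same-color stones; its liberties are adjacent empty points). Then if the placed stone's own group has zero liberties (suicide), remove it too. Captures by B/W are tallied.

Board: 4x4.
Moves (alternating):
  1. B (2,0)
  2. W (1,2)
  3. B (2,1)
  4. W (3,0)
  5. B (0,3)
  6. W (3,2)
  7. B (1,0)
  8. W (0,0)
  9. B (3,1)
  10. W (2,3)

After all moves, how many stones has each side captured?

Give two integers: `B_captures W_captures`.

Move 1: B@(2,0) -> caps B=0 W=0
Move 2: W@(1,2) -> caps B=0 W=0
Move 3: B@(2,1) -> caps B=0 W=0
Move 4: W@(3,0) -> caps B=0 W=0
Move 5: B@(0,3) -> caps B=0 W=0
Move 6: W@(3,2) -> caps B=0 W=0
Move 7: B@(1,0) -> caps B=0 W=0
Move 8: W@(0,0) -> caps B=0 W=0
Move 9: B@(3,1) -> caps B=1 W=0
Move 10: W@(2,3) -> caps B=1 W=0

Answer: 1 0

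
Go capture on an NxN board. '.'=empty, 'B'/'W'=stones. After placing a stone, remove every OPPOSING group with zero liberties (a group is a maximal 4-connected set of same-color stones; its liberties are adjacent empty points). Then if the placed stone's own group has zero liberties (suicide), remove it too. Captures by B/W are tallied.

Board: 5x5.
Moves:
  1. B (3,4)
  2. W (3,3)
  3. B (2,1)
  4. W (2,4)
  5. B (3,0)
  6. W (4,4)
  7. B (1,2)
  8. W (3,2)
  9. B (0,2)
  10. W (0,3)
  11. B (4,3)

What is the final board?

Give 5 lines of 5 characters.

Answer: ..BW.
..B..
.B..W
B.WW.
...BW

Derivation:
Move 1: B@(3,4) -> caps B=0 W=0
Move 2: W@(3,3) -> caps B=0 W=0
Move 3: B@(2,1) -> caps B=0 W=0
Move 4: W@(2,4) -> caps B=0 W=0
Move 5: B@(3,0) -> caps B=0 W=0
Move 6: W@(4,4) -> caps B=0 W=1
Move 7: B@(1,2) -> caps B=0 W=1
Move 8: W@(3,2) -> caps B=0 W=1
Move 9: B@(0,2) -> caps B=0 W=1
Move 10: W@(0,3) -> caps B=0 W=1
Move 11: B@(4,3) -> caps B=0 W=1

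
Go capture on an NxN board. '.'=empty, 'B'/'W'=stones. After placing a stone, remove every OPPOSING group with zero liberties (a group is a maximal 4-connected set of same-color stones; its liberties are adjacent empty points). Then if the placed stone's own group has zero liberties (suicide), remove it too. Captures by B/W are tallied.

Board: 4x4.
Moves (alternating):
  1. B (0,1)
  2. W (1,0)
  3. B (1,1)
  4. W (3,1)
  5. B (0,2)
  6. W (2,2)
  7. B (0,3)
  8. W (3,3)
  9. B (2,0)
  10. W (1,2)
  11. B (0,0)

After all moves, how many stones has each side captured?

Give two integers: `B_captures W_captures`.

Move 1: B@(0,1) -> caps B=0 W=0
Move 2: W@(1,0) -> caps B=0 W=0
Move 3: B@(1,1) -> caps B=0 W=0
Move 4: W@(3,1) -> caps B=0 W=0
Move 5: B@(0,2) -> caps B=0 W=0
Move 6: W@(2,2) -> caps B=0 W=0
Move 7: B@(0,3) -> caps B=0 W=0
Move 8: W@(3,3) -> caps B=0 W=0
Move 9: B@(2,0) -> caps B=0 W=0
Move 10: W@(1,2) -> caps B=0 W=0
Move 11: B@(0,0) -> caps B=1 W=0

Answer: 1 0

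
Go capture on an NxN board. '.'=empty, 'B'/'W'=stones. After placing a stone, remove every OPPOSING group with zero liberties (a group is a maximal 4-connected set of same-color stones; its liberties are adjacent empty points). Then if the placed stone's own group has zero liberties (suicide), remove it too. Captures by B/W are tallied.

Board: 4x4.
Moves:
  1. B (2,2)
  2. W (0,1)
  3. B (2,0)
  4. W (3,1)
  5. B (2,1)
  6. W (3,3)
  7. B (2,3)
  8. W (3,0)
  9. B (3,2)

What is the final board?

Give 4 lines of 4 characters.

Move 1: B@(2,2) -> caps B=0 W=0
Move 2: W@(0,1) -> caps B=0 W=0
Move 3: B@(2,0) -> caps B=0 W=0
Move 4: W@(3,1) -> caps B=0 W=0
Move 5: B@(2,1) -> caps B=0 W=0
Move 6: W@(3,3) -> caps B=0 W=0
Move 7: B@(2,3) -> caps B=0 W=0
Move 8: W@(3,0) -> caps B=0 W=0
Move 9: B@(3,2) -> caps B=3 W=0

Answer: .W..
....
BBBB
..B.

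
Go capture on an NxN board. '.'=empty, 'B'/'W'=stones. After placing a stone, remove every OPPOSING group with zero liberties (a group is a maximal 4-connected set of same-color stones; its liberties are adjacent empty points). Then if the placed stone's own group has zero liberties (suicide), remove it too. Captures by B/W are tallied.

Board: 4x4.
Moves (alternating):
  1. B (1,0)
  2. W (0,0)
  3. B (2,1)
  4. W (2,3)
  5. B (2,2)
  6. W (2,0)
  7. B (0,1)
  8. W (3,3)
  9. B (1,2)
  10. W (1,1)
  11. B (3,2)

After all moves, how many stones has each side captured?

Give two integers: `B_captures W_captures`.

Answer: 1 0

Derivation:
Move 1: B@(1,0) -> caps B=0 W=0
Move 2: W@(0,0) -> caps B=0 W=0
Move 3: B@(2,1) -> caps B=0 W=0
Move 4: W@(2,3) -> caps B=0 W=0
Move 5: B@(2,2) -> caps B=0 W=0
Move 6: W@(2,0) -> caps B=0 W=0
Move 7: B@(0,1) -> caps B=1 W=0
Move 8: W@(3,3) -> caps B=1 W=0
Move 9: B@(1,2) -> caps B=1 W=0
Move 10: W@(1,1) -> caps B=1 W=0
Move 11: B@(3,2) -> caps B=1 W=0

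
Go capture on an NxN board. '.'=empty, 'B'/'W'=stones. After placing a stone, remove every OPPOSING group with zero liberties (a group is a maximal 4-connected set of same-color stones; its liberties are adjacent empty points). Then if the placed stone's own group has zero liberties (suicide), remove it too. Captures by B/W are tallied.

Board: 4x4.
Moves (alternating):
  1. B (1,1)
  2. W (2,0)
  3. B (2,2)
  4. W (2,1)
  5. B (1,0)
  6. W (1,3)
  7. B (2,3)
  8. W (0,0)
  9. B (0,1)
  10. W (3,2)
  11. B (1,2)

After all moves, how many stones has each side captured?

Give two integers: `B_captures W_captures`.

Move 1: B@(1,1) -> caps B=0 W=0
Move 2: W@(2,0) -> caps B=0 W=0
Move 3: B@(2,2) -> caps B=0 W=0
Move 4: W@(2,1) -> caps B=0 W=0
Move 5: B@(1,0) -> caps B=0 W=0
Move 6: W@(1,3) -> caps B=0 W=0
Move 7: B@(2,3) -> caps B=0 W=0
Move 8: W@(0,0) -> caps B=0 W=0
Move 9: B@(0,1) -> caps B=1 W=0
Move 10: W@(3,2) -> caps B=1 W=0
Move 11: B@(1,2) -> caps B=1 W=0

Answer: 1 0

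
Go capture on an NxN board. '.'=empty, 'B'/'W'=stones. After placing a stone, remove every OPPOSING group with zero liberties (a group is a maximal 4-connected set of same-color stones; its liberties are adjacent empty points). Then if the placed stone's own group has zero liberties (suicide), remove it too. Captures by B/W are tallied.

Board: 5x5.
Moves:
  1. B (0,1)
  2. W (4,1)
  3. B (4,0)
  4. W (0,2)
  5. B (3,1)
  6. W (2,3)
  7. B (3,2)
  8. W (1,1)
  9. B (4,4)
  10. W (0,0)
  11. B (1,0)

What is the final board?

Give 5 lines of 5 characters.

Answer: W.W..
BW...
...W.
.BB..
BW..B

Derivation:
Move 1: B@(0,1) -> caps B=0 W=0
Move 2: W@(4,1) -> caps B=0 W=0
Move 3: B@(4,0) -> caps B=0 W=0
Move 4: W@(0,2) -> caps B=0 W=0
Move 5: B@(3,1) -> caps B=0 W=0
Move 6: W@(2,3) -> caps B=0 W=0
Move 7: B@(3,2) -> caps B=0 W=0
Move 8: W@(1,1) -> caps B=0 W=0
Move 9: B@(4,4) -> caps B=0 W=0
Move 10: W@(0,0) -> caps B=0 W=1
Move 11: B@(1,0) -> caps B=0 W=1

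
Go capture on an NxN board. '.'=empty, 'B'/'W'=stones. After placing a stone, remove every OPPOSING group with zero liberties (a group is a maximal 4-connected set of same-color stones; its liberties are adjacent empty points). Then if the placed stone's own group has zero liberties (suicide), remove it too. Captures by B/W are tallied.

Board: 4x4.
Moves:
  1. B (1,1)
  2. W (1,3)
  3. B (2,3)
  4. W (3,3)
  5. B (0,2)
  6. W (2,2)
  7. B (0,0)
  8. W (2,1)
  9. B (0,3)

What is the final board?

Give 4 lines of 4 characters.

Move 1: B@(1,1) -> caps B=0 W=0
Move 2: W@(1,3) -> caps B=0 W=0
Move 3: B@(2,3) -> caps B=0 W=0
Move 4: W@(3,3) -> caps B=0 W=0
Move 5: B@(0,2) -> caps B=0 W=0
Move 6: W@(2,2) -> caps B=0 W=1
Move 7: B@(0,0) -> caps B=0 W=1
Move 8: W@(2,1) -> caps B=0 W=1
Move 9: B@(0,3) -> caps B=0 W=1

Answer: B.BB
.B.W
.WW.
...W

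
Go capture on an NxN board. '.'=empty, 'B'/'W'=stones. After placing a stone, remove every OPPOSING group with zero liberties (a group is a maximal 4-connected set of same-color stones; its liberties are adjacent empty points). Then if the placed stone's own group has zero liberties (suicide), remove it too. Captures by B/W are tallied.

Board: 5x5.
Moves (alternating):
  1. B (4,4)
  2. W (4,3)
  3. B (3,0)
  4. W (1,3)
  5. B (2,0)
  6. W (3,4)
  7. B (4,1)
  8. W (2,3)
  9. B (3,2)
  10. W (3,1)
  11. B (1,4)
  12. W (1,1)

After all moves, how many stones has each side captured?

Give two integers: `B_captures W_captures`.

Move 1: B@(4,4) -> caps B=0 W=0
Move 2: W@(4,3) -> caps B=0 W=0
Move 3: B@(3,0) -> caps B=0 W=0
Move 4: W@(1,3) -> caps B=0 W=0
Move 5: B@(2,0) -> caps B=0 W=0
Move 6: W@(3,4) -> caps B=0 W=1
Move 7: B@(4,1) -> caps B=0 W=1
Move 8: W@(2,3) -> caps B=0 W=1
Move 9: B@(3,2) -> caps B=0 W=1
Move 10: W@(3,1) -> caps B=0 W=1
Move 11: B@(1,4) -> caps B=0 W=1
Move 12: W@(1,1) -> caps B=0 W=1

Answer: 0 1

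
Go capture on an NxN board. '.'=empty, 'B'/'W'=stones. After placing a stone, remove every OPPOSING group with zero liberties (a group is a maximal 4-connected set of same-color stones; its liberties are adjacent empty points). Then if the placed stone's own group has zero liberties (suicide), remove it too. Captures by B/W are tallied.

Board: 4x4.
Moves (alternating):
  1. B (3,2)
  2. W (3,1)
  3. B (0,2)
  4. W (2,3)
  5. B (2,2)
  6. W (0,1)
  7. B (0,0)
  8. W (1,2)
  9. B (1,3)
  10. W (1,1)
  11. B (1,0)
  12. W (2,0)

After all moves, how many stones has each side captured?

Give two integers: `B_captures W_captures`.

Move 1: B@(3,2) -> caps B=0 W=0
Move 2: W@(3,1) -> caps B=0 W=0
Move 3: B@(0,2) -> caps B=0 W=0
Move 4: W@(2,3) -> caps B=0 W=0
Move 5: B@(2,2) -> caps B=0 W=0
Move 6: W@(0,1) -> caps B=0 W=0
Move 7: B@(0,0) -> caps B=0 W=0
Move 8: W@(1,2) -> caps B=0 W=0
Move 9: B@(1,3) -> caps B=0 W=0
Move 10: W@(1,1) -> caps B=0 W=0
Move 11: B@(1,0) -> caps B=0 W=0
Move 12: W@(2,0) -> caps B=0 W=2

Answer: 0 2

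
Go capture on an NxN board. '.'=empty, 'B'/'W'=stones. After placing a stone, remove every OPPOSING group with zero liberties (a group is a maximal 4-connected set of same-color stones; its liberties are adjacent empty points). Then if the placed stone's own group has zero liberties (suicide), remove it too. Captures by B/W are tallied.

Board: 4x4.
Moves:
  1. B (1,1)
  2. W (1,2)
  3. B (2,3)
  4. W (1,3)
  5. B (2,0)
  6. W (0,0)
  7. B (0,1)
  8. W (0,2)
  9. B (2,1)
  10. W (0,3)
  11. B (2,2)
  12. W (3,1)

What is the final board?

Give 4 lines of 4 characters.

Move 1: B@(1,1) -> caps B=0 W=0
Move 2: W@(1,2) -> caps B=0 W=0
Move 3: B@(2,3) -> caps B=0 W=0
Move 4: W@(1,3) -> caps B=0 W=0
Move 5: B@(2,0) -> caps B=0 W=0
Move 6: W@(0,0) -> caps B=0 W=0
Move 7: B@(0,1) -> caps B=0 W=0
Move 8: W@(0,2) -> caps B=0 W=0
Move 9: B@(2,1) -> caps B=0 W=0
Move 10: W@(0,3) -> caps B=0 W=0
Move 11: B@(2,2) -> caps B=4 W=0
Move 12: W@(3,1) -> caps B=4 W=0

Answer: WB..
.B..
BBBB
.W..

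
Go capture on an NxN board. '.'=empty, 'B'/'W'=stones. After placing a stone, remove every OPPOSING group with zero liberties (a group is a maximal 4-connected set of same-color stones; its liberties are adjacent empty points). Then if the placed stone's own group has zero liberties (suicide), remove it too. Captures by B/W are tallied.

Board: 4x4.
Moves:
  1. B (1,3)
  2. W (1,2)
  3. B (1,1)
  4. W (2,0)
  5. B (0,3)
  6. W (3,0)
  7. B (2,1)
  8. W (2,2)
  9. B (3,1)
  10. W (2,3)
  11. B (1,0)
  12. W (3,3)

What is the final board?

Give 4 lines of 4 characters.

Answer: ...B
BBWB
.BWW
.B.W

Derivation:
Move 1: B@(1,3) -> caps B=0 W=0
Move 2: W@(1,2) -> caps B=0 W=0
Move 3: B@(1,1) -> caps B=0 W=0
Move 4: W@(2,0) -> caps B=0 W=0
Move 5: B@(0,3) -> caps B=0 W=0
Move 6: W@(3,0) -> caps B=0 W=0
Move 7: B@(2,1) -> caps B=0 W=0
Move 8: W@(2,2) -> caps B=0 W=0
Move 9: B@(3,1) -> caps B=0 W=0
Move 10: W@(2,3) -> caps B=0 W=0
Move 11: B@(1,0) -> caps B=2 W=0
Move 12: W@(3,3) -> caps B=2 W=0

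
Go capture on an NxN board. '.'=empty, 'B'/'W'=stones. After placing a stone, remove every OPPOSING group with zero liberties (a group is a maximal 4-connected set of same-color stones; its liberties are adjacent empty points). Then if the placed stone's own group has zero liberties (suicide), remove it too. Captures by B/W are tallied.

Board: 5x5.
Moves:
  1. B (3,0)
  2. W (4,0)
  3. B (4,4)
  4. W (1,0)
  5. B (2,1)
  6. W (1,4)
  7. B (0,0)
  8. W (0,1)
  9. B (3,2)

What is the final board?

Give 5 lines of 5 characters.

Move 1: B@(3,0) -> caps B=0 W=0
Move 2: W@(4,0) -> caps B=0 W=0
Move 3: B@(4,4) -> caps B=0 W=0
Move 4: W@(1,0) -> caps B=0 W=0
Move 5: B@(2,1) -> caps B=0 W=0
Move 6: W@(1,4) -> caps B=0 W=0
Move 7: B@(0,0) -> caps B=0 W=0
Move 8: W@(0,1) -> caps B=0 W=1
Move 9: B@(3,2) -> caps B=0 W=1

Answer: .W...
W...W
.B...
B.B..
W...B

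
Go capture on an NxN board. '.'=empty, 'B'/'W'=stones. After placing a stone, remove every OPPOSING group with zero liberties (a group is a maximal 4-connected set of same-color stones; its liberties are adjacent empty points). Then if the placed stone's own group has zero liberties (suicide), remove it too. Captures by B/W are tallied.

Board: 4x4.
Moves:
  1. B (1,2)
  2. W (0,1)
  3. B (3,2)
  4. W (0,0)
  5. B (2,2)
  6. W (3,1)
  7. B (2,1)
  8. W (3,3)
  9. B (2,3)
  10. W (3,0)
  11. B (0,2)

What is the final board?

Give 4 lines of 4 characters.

Answer: WWB.
..B.
.BBB
WWB.

Derivation:
Move 1: B@(1,2) -> caps B=0 W=0
Move 2: W@(0,1) -> caps B=0 W=0
Move 3: B@(3,2) -> caps B=0 W=0
Move 4: W@(0,0) -> caps B=0 W=0
Move 5: B@(2,2) -> caps B=0 W=0
Move 6: W@(3,1) -> caps B=0 W=0
Move 7: B@(2,1) -> caps B=0 W=0
Move 8: W@(3,3) -> caps B=0 W=0
Move 9: B@(2,3) -> caps B=1 W=0
Move 10: W@(3,0) -> caps B=1 W=0
Move 11: B@(0,2) -> caps B=1 W=0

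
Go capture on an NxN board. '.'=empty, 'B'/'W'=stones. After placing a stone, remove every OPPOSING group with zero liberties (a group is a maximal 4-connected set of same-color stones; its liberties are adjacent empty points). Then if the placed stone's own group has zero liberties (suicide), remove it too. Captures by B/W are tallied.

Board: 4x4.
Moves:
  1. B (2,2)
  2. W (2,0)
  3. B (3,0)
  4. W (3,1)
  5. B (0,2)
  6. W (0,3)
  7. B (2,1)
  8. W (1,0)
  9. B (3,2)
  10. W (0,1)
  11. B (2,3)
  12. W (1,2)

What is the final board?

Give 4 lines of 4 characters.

Answer: .W.W
W.W.
WBBB
.WB.

Derivation:
Move 1: B@(2,2) -> caps B=0 W=0
Move 2: W@(2,0) -> caps B=0 W=0
Move 3: B@(3,0) -> caps B=0 W=0
Move 4: W@(3,1) -> caps B=0 W=1
Move 5: B@(0,2) -> caps B=0 W=1
Move 6: W@(0,3) -> caps B=0 W=1
Move 7: B@(2,1) -> caps B=0 W=1
Move 8: W@(1,0) -> caps B=0 W=1
Move 9: B@(3,2) -> caps B=0 W=1
Move 10: W@(0,1) -> caps B=0 W=1
Move 11: B@(2,3) -> caps B=0 W=1
Move 12: W@(1,2) -> caps B=0 W=2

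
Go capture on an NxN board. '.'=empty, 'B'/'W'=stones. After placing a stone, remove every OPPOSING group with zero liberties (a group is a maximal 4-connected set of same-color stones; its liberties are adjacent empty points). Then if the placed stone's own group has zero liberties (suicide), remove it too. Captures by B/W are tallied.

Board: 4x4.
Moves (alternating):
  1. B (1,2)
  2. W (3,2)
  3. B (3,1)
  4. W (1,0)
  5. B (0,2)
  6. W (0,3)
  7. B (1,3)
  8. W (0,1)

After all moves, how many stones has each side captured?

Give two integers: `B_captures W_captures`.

Move 1: B@(1,2) -> caps B=0 W=0
Move 2: W@(3,2) -> caps B=0 W=0
Move 3: B@(3,1) -> caps B=0 W=0
Move 4: W@(1,0) -> caps B=0 W=0
Move 5: B@(0,2) -> caps B=0 W=0
Move 6: W@(0,3) -> caps B=0 W=0
Move 7: B@(1,3) -> caps B=1 W=0
Move 8: W@(0,1) -> caps B=1 W=0

Answer: 1 0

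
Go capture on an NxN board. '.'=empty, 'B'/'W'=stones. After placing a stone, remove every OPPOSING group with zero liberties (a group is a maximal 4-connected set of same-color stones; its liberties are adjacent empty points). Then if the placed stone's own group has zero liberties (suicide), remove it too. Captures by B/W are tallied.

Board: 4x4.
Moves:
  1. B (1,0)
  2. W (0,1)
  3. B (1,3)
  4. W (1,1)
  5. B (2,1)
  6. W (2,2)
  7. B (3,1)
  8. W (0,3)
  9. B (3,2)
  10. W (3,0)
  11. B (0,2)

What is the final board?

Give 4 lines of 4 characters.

Answer: .WB.
BW.B
.BW.
WBB.

Derivation:
Move 1: B@(1,0) -> caps B=0 W=0
Move 2: W@(0,1) -> caps B=0 W=0
Move 3: B@(1,3) -> caps B=0 W=0
Move 4: W@(1,1) -> caps B=0 W=0
Move 5: B@(2,1) -> caps B=0 W=0
Move 6: W@(2,2) -> caps B=0 W=0
Move 7: B@(3,1) -> caps B=0 W=0
Move 8: W@(0,3) -> caps B=0 W=0
Move 9: B@(3,2) -> caps B=0 W=0
Move 10: W@(3,0) -> caps B=0 W=0
Move 11: B@(0,2) -> caps B=1 W=0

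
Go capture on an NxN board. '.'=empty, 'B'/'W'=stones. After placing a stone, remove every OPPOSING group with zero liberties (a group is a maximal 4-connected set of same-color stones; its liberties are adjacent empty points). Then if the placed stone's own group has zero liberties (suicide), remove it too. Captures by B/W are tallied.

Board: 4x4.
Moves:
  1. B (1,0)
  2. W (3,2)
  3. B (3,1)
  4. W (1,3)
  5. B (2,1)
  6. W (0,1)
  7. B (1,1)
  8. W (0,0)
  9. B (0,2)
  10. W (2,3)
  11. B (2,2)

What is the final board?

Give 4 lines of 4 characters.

Answer: ..B.
BB.W
.BBW
.BW.

Derivation:
Move 1: B@(1,0) -> caps B=0 W=0
Move 2: W@(3,2) -> caps B=0 W=0
Move 3: B@(3,1) -> caps B=0 W=0
Move 4: W@(1,3) -> caps B=0 W=0
Move 5: B@(2,1) -> caps B=0 W=0
Move 6: W@(0,1) -> caps B=0 W=0
Move 7: B@(1,1) -> caps B=0 W=0
Move 8: W@(0,0) -> caps B=0 W=0
Move 9: B@(0,2) -> caps B=2 W=0
Move 10: W@(2,3) -> caps B=2 W=0
Move 11: B@(2,2) -> caps B=2 W=0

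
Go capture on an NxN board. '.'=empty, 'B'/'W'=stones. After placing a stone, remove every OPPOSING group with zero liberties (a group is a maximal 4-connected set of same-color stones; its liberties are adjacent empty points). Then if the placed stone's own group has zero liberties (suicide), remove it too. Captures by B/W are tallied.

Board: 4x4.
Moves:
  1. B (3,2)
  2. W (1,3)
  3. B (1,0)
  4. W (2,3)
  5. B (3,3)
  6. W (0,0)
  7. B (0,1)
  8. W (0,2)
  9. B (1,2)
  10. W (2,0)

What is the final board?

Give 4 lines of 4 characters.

Move 1: B@(3,2) -> caps B=0 W=0
Move 2: W@(1,3) -> caps B=0 W=0
Move 3: B@(1,0) -> caps B=0 W=0
Move 4: W@(2,3) -> caps B=0 W=0
Move 5: B@(3,3) -> caps B=0 W=0
Move 6: W@(0,0) -> caps B=0 W=0
Move 7: B@(0,1) -> caps B=1 W=0
Move 8: W@(0,2) -> caps B=1 W=0
Move 9: B@(1,2) -> caps B=1 W=0
Move 10: W@(2,0) -> caps B=1 W=0

Answer: .BW.
B.BW
W..W
..BB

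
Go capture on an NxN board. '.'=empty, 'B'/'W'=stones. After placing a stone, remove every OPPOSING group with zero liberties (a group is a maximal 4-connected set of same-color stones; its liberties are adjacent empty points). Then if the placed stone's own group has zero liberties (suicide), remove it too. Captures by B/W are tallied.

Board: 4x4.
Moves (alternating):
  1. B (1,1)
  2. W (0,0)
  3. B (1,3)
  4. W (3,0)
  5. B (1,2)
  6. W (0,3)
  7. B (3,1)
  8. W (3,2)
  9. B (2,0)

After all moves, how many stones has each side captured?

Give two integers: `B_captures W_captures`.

Move 1: B@(1,1) -> caps B=0 W=0
Move 2: W@(0,0) -> caps B=0 W=0
Move 3: B@(1,3) -> caps B=0 W=0
Move 4: W@(3,0) -> caps B=0 W=0
Move 5: B@(1,2) -> caps B=0 W=0
Move 6: W@(0,3) -> caps B=0 W=0
Move 7: B@(3,1) -> caps B=0 W=0
Move 8: W@(3,2) -> caps B=0 W=0
Move 9: B@(2,0) -> caps B=1 W=0

Answer: 1 0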